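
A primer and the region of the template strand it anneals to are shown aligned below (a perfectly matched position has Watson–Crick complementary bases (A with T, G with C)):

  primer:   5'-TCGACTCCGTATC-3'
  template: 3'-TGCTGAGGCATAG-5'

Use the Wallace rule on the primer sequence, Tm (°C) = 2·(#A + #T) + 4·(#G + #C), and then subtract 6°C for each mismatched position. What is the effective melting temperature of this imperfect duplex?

34°C

Primer base counts: A=2, T=4, G=2, C=5 → A+T=6, G+C=7
Perfect-match Tm = 2(6) + 4(7) = 12 + 28 = 40°C
Mismatches (positions where the bases are not complementary): 1 (at position 1)
Effective Tm = 40 − 1×6 = 40 − 6 = 34°C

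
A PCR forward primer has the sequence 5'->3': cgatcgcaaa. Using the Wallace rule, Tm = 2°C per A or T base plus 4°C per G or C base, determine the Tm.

30°C

A=4, C=3, G=2, T=1
A+T = 5, G+C = 5
Tm = 2(5) + 4(5) = 10 + 20 = 30°C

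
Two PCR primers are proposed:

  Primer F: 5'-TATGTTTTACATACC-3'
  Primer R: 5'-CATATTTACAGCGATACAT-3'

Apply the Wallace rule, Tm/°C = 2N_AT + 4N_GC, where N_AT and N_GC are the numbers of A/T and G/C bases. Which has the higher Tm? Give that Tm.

Primer F: A+T=11, G+C=4 → Tm = 2(11)+4(4) = 38°C
Primer R: A+T=13, G+C=6 → Tm = 2(13)+4(6) = 50°C
38°C vs 50°C → primer R is higher.

Primer R, 50°C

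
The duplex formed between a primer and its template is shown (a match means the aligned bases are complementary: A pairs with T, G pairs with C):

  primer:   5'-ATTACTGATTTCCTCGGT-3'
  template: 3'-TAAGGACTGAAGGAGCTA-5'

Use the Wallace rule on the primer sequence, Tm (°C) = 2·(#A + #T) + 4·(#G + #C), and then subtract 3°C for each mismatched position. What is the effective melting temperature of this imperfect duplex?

Primer base counts: A=3, T=8, G=3, C=4 → A+T=11, G+C=7
Perfect-match Tm = 2(11) + 4(7) = 22 + 28 = 50°C
Mismatches (positions where the bases are not complementary): 3 (at positions 4, 9, 17)
Effective Tm = 50 − 3×3 = 50 − 9 = 41°C

41°C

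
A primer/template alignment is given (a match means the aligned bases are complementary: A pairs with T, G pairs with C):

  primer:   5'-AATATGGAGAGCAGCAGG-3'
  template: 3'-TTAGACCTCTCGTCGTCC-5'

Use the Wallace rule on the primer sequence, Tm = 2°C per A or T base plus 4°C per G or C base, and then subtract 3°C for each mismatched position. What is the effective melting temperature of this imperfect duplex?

51°C

Primer base counts: A=7, T=2, G=7, C=2 → A+T=9, G+C=9
Perfect-match Tm = 2(9) + 4(9) = 18 + 36 = 54°C
Mismatches (positions where the bases are not complementary): 1 (at position 4)
Effective Tm = 54 − 1×3 = 54 − 3 = 51°C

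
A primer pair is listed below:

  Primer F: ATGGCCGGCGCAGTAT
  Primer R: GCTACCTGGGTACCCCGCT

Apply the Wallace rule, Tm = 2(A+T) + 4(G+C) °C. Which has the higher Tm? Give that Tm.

Primer F: A+T=6, G+C=10 → Tm = 2(6)+4(10) = 52°C
Primer R: A+T=6, G+C=13 → Tm = 2(6)+4(13) = 64°C
52°C vs 64°C → primer R is higher.

Primer R, 64°C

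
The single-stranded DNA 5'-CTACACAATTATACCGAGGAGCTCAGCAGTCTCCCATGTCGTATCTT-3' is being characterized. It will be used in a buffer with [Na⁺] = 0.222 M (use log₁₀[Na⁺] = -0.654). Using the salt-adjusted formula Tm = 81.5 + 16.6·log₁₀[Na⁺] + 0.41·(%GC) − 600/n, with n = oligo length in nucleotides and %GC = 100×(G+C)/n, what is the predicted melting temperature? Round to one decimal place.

77.1°C

Length n = 47. Counting bases: C=14, G=8, T=13, A=12
G+C = 22, so %GC = 22/47 × 100 = 46.809%
Salt term: 16.6 × (-0.654) = -10.856
GC term: 0.41 × 46.809 = 19.192; length term: −600/47 = −12.766
Tm = 81.5 + (-10.856) + 19.192 − 12.766 = 77.07 → 77.1°C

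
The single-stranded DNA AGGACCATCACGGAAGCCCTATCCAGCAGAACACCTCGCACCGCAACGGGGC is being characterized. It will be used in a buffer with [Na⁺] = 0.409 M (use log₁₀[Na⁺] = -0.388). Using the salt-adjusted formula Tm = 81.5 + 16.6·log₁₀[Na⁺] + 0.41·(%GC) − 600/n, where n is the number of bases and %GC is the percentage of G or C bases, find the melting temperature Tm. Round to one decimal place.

89.5°C

Length n = 52. Base counts: T=4, C=20, A=15, G=13
G+C = 33, so %GC = 33/52 × 100 = 63.462%
Salt term: 16.6 × (-0.388) = -6.441
GC term: 0.41 × 63.462 = 26.019; length term: −600/52 = −11.538
Tm = 81.5 + (-6.441) + 26.019 − 11.538 = 89.54 → 89.5°C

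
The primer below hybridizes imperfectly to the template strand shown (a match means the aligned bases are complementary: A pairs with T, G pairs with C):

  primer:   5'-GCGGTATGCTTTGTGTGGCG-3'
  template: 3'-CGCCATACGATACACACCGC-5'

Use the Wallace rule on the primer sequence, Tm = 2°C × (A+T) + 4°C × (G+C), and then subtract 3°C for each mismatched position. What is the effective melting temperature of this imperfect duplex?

Primer base counts: A=1, T=7, G=9, C=3 → A+T=8, G+C=12
Perfect-match Tm = 2(8) + 4(12) = 16 + 48 = 64°C
Mismatches (positions where the bases are not complementary): 1 (at position 11)
Effective Tm = 64 − 1×3 = 64 − 3 = 61°C

61°C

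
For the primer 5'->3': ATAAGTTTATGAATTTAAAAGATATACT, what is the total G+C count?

Base counts: A=13, G=3, C=1, T=11
G+C = 3 + 1 = 4

4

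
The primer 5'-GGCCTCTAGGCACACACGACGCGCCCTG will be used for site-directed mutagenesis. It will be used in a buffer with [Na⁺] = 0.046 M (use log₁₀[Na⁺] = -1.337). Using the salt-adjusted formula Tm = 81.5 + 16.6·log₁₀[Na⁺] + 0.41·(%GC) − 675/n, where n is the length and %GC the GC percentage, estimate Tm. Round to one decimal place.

64.5°C

Length n = 28. Base counts: G=8, T=3, C=12, A=5
G+C = 20, so %GC = 20/28 × 100 = 71.429%
Salt term: 16.6 × (-1.337) = -22.194
GC term: 0.41 × 71.429 = 29.286; length term: −675/28 = −24.107
Tm = 81.5 + (-22.194) + 29.286 − 24.107 = 64.485 → 64.5°C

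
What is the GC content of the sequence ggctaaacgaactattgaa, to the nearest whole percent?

Counting bases: T=4, C=3, A=8, G=4
G+C = 4 + 3 = 7 out of 19 bases
%GC = 7/19 × 100 = 36.84% ≈ 37%

37%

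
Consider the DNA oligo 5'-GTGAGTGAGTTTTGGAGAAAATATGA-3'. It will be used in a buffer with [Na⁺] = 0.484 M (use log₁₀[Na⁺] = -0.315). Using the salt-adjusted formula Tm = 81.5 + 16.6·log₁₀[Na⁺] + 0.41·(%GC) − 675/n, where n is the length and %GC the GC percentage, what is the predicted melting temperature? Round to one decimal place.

Length n = 26. Counting bases: G=9, C=0, T=8, A=9
G+C = 9, so %GC = 9/26 × 100 = 34.615%
Salt term: 16.6 × (-0.315) = -5.229
GC term: 0.41 × 34.615 = 14.192; length term: −675/26 = −25.962
Tm = 81.5 + (-5.229) + 14.192 − 25.962 = 64.501 → 64.5°C

64.5°C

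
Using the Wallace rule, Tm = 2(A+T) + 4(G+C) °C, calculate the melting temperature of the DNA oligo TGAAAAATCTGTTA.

34°C

C=1, A=6, G=2, T=5
AT pairs contribute 11, GC pairs contribute 3.
Tm = 2(11) + 4(3) = 22 + 12 = 34°C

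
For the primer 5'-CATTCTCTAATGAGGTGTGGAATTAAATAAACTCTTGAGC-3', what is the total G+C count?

Scanning the sequence gives G=8, C=6, T=13, A=13.
Total G or C: 8 + 6 = 14

14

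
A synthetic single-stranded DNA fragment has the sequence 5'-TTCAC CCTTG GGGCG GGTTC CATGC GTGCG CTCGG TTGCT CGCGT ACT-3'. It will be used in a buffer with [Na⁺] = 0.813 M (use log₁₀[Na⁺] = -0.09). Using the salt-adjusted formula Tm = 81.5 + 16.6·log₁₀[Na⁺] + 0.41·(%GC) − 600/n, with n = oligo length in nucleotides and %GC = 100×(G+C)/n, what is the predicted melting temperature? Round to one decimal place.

Length n = 48. Counting bases: A=3, T=14, C=15, G=16
G+C = 31, so %GC = 31/48 × 100 = 64.583%
Salt term: 16.6 × (-0.09) = -1.494
GC term: 0.41 × 64.583 = 26.479; length term: −600/48 = −12.5
Tm = 81.5 + (-1.494) + 26.479 − 12.5 = 93.985 → 94.0°C

94.0°C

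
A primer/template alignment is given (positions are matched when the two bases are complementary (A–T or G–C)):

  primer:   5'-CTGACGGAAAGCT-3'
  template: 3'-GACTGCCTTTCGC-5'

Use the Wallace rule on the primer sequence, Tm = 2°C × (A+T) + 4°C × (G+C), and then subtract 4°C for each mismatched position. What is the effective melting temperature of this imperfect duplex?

Primer base counts: A=4, T=2, G=4, C=3 → A+T=6, G+C=7
Perfect-match Tm = 2(6) + 4(7) = 12 + 28 = 40°C
Mismatches (positions where the bases are not complementary): 1 (at position 13)
Effective Tm = 40 − 1×4 = 40 − 4 = 36°C

36°C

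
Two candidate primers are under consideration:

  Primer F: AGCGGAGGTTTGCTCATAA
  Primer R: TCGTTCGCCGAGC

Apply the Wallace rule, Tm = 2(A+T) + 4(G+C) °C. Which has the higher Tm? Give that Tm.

Primer F: A+T=10, G+C=9 → Tm = 2(10)+4(9) = 56°C
Primer R: A+T=4, G+C=9 → Tm = 2(4)+4(9) = 44°C
56°C vs 44°C → primer F is higher.

Primer F, 56°C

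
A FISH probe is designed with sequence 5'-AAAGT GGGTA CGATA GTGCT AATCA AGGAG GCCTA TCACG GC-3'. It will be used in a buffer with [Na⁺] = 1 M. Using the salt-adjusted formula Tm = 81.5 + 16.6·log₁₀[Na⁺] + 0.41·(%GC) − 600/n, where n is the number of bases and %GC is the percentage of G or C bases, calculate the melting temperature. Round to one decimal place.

87.7°C

Length n = 42. Base counts: T=8, C=8, A=13, G=13
G+C = 21, so %GC = 21/42 × 100 = 50%
Salt term: 16.6 × (0) = 0
GC term: 0.41 × 50 = 20.5; length term: −600/42 = −14.286
Tm = 81.5 + (0) + 20.5 − 14.286 = 87.714 → 87.7°C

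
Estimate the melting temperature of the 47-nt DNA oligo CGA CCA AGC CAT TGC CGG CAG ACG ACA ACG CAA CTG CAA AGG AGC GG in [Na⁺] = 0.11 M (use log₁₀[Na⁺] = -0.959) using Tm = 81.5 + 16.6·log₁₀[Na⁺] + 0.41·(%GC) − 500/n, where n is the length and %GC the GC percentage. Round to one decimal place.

Length n = 47. Counting bases: A=15, G=14, T=3, C=15
G+C = 29, so %GC = 29/47 × 100 = 61.702%
Salt term: 16.6 × (-0.959) = -15.919
GC term: 0.41 × 61.702 = 25.298; length term: −500/47 = −10.638
Tm = 81.5 + (-15.919) + 25.298 − 10.638 = 80.241 → 80.2°C

80.2°C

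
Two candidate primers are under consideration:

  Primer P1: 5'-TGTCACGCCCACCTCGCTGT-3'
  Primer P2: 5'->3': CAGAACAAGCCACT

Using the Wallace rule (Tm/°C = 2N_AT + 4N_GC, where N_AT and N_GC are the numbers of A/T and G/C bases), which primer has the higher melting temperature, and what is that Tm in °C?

Primer P1: A+T=7, G+C=13 → Tm = 2(7)+4(13) = 66°C
Primer P2: A+T=7, G+C=7 → Tm = 2(7)+4(7) = 42°C
66°C vs 42°C → primer P1 is higher.

Primer P1, 66°C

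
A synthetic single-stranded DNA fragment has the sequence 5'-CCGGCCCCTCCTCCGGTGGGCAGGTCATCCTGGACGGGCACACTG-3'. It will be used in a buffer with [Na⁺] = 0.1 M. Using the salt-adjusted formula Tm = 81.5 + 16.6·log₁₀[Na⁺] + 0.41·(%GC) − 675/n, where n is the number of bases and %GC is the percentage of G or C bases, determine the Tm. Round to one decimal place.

80.0°C

Length n = 45. Base counts: G=15, C=18, T=7, A=5
G+C = 33, so %GC = 33/45 × 100 = 73.333%
Salt term: 16.6 × (-1) = -16.6
GC term: 0.41 × 73.333 = 30.067; length term: −675/45 = −15
Tm = 81.5 + (-16.6) + 30.067 − 15 = 79.967 → 80.0°C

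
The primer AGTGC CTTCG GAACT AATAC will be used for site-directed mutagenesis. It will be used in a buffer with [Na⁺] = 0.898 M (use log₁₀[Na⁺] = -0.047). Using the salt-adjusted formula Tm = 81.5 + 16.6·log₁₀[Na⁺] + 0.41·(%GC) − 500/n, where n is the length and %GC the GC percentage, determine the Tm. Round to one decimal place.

Length n = 20. Scanning the sequence gives A=6, C=5, T=5, G=4.
G+C = 9, so %GC = 9/20 × 100 = 45%
Salt term: 16.6 × (-0.047) = -0.78
GC term: 0.41 × 45 = 18.45; length term: −500/20 = −25
Tm = 81.5 + (-0.78) + 18.45 − 25 = 74.17 → 74.2°C

74.2°C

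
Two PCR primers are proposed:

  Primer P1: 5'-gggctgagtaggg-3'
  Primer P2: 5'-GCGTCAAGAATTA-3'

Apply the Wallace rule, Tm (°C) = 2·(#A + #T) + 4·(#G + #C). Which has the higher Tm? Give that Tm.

Primer P1: A+T=4, G+C=9 → Tm = 2(4)+4(9) = 44°C
Primer P2: A+T=8, G+C=5 → Tm = 2(8)+4(5) = 36°C
44°C vs 36°C → primer P1 is higher.

Primer P1, 44°C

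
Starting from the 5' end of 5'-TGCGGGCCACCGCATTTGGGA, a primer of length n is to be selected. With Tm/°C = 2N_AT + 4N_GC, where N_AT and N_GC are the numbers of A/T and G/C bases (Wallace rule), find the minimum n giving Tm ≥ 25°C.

n = 7

First 6 bases: TGCGGG → Tm = 22°C (< 25°C)
First 7 bases: TGCGGGC → Tm = 26°C (≥ 25°C)
Each additional base adds 2°C (A/T) or 4°C (G/C), so Tm is non-decreasing in n; n = 7 is the first length to reach 25°C.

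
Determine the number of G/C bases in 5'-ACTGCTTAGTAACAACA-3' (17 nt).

6

Base counts: C=4, G=2, T=4, A=7
Total G or C: 2 + 4 = 6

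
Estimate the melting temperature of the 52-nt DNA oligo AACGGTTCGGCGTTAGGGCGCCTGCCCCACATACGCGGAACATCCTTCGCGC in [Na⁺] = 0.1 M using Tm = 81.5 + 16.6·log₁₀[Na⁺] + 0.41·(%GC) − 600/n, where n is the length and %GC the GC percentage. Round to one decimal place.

80.2°C

Length n = 52. Scanning the sequence gives T=9, C=19, A=9, G=15.
G+C = 34, so %GC = 34/52 × 100 = 65.385%
Salt term: 16.6 × (-1) = -16.6
GC term: 0.41 × 65.385 = 26.808; length term: −600/52 = −11.538
Tm = 81.5 + (-16.6) + 26.808 − 11.538 = 80.17 → 80.2°C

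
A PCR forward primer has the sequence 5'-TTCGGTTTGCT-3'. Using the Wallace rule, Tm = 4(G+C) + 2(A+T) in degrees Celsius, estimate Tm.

32°C

Counting bases: G=3, A=0, T=6, C=2
AT pairs contribute 6, GC pairs contribute 5.
Tm = 2(6) + 4(5) = 12 + 20 = 32°C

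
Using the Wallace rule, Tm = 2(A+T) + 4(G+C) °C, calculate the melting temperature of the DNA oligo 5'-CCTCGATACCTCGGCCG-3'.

58°C

A=2, C=8, G=4, T=3
AT pairs contribute 5, GC pairs contribute 12.
Tm = 4·12 + 2·5 = 48 + 10 = 58°C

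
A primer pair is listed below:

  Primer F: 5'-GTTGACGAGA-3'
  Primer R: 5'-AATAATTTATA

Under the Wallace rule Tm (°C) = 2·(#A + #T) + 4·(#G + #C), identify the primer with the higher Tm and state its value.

Primer F: A+T=5, G+C=5 → Tm = 2(5)+4(5) = 30°C
Primer R: A+T=11, G+C=0 → Tm = 2(11)+4(0) = 22°C
30°C vs 22°C → primer F is higher.

Primer F, 30°C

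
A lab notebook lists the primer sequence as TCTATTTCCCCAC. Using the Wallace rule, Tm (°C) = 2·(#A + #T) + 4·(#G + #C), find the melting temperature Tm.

38°C

Base counts: A=2, C=6, G=0, T=5
A+T = 7, G+C = 6
Tm = 4·6 + 2·7 = 24 + 14 = 38°C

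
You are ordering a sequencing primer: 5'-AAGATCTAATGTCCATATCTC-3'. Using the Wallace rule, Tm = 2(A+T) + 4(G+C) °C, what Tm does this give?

Counting bases: A=7, T=7, C=5, G=2
So N_AT = 14 and N_GC = 7.
Tm = 4·7 + 2·14 = 28 + 28 = 56°C

56°C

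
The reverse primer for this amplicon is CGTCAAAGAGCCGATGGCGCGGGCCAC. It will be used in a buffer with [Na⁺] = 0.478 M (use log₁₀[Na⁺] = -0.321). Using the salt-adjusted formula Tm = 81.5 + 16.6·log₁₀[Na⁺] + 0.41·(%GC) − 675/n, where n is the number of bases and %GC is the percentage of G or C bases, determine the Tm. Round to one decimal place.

Length n = 27. Base counts: T=2, A=6, C=9, G=10
G+C = 19, so %GC = 19/27 × 100 = 70.37%
Salt term: 16.6 × (-0.321) = -5.329
GC term: 0.41 × 70.37 = 28.852; length term: −675/27 = −25
Tm = 81.5 + (-5.329) + 28.852 − 25 = 80.023 → 80.0°C

80.0°C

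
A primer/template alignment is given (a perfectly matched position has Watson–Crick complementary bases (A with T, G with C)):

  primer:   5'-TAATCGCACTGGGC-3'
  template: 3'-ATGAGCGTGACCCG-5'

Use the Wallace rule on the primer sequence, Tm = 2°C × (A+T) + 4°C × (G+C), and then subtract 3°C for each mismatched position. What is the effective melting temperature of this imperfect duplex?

Primer base counts: A=3, T=3, G=4, C=4 → A+T=6, G+C=8
Perfect-match Tm = 2(6) + 4(8) = 12 + 32 = 44°C
Mismatches (positions where the bases are not complementary): 1 (at position 3)
Effective Tm = 44 − 1×3 = 44 − 3 = 41°C

41°C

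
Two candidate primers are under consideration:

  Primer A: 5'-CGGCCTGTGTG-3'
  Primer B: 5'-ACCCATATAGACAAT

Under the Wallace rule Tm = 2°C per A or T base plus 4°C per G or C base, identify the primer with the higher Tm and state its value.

Primer B, 40°C

Primer A: A+T=3, G+C=8 → Tm = 2(3)+4(8) = 38°C
Primer B: A+T=10, G+C=5 → Tm = 2(10)+4(5) = 40°C
38°C vs 40°C → primer B is higher.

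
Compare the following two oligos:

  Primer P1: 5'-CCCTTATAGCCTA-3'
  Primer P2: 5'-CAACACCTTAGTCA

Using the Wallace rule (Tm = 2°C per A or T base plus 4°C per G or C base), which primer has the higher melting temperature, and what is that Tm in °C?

Primer P1: A+T=7, G+C=6 → Tm = 2(7)+4(6) = 38°C
Primer P2: A+T=8, G+C=6 → Tm = 2(8)+4(6) = 40°C
38°C vs 40°C → primer P2 is higher.

Primer P2, 40°C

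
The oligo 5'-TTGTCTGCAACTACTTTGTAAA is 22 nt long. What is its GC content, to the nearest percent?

32%

Counting bases: A=6, T=9, G=3, C=4
G+C = 3 + 4 = 7 out of 22 bases
%GC = 7/22 × 100 = 31.82% ≈ 32%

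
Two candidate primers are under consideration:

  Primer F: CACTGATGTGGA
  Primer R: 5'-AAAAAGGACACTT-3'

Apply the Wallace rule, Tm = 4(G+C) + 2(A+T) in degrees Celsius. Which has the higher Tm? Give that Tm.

Primer F, 36°C

Primer F: A+T=6, G+C=6 → Tm = 2(6)+4(6) = 36°C
Primer R: A+T=9, G+C=4 → Tm = 2(9)+4(4) = 34°C
36°C vs 34°C → primer F is higher.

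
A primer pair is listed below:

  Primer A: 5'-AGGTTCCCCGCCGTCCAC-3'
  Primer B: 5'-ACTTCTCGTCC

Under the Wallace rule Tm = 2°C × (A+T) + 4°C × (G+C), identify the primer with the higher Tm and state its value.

Primer A, 62°C

Primer A: A+T=5, G+C=13 → Tm = 2(5)+4(13) = 62°C
Primer B: A+T=5, G+C=6 → Tm = 2(5)+4(6) = 34°C
62°C vs 34°C → primer A is higher.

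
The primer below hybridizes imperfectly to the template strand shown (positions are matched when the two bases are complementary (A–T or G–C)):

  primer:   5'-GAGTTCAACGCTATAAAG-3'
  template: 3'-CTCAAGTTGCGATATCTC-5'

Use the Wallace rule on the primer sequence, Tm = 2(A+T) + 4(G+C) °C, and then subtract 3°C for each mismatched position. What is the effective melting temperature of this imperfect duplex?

47°C

Primer base counts: A=7, T=4, G=4, C=3 → A+T=11, G+C=7
Perfect-match Tm = 2(11) + 4(7) = 22 + 28 = 50°C
Mismatches (positions where the bases are not complementary): 1 (at position 16)
Effective Tm = 50 − 1×3 = 50 − 3 = 47°C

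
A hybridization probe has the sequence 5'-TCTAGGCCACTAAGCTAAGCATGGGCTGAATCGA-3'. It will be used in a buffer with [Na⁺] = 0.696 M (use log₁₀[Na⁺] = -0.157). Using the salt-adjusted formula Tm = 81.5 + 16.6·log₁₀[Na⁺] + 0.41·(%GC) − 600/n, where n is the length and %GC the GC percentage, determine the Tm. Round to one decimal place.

81.7°C

Length n = 34. Counting bases: G=9, C=8, A=10, T=7
G+C = 17, so %GC = 17/34 × 100 = 50%
Salt term: 16.6 × (-0.157) = -2.606
GC term: 0.41 × 50 = 20.5; length term: −600/34 = −17.647
Tm = 81.5 + (-2.606) + 20.5 − 17.647 = 81.747 → 81.7°C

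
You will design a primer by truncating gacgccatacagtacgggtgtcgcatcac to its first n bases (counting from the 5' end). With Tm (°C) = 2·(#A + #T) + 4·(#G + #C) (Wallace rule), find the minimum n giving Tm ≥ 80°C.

n = 25

First 24 bases: GACGCCATACAGTACGGGTGTCGC → Tm = 78°C (< 80°C)
First 25 bases: GACGCCATACAGTACGGGTGTCGCA → Tm = 80°C (≥ 80°C)
Since every base adds ≥2°C, Tm only increases with n, so the threshold is first crossed at n = 25.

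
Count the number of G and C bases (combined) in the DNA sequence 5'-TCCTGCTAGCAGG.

Scanning the sequence gives G=4, T=3, C=4, A=2.
G+C = 4 + 4 = 8

8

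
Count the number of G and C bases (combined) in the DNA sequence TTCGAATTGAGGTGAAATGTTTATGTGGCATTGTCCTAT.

14

Base counts: A=9, C=4, G=10, T=16
G+C = 10 + 4 = 14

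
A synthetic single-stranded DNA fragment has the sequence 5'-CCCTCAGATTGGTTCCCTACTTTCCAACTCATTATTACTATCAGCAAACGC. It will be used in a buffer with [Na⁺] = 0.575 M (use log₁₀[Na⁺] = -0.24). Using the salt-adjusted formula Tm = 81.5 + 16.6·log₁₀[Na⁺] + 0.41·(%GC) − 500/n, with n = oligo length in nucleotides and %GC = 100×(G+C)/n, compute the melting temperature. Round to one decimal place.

85.4°C

Length n = 51. Base counts: G=5, A=13, C=17, T=16
G+C = 22, so %GC = 22/51 × 100 = 43.137%
Salt term: 16.6 × (-0.24) = -3.984
GC term: 0.41 × 43.137 = 17.686; length term: −500/51 = −9.804
Tm = 81.5 + (-3.984) + 17.686 − 9.804 = 85.398 → 85.4°C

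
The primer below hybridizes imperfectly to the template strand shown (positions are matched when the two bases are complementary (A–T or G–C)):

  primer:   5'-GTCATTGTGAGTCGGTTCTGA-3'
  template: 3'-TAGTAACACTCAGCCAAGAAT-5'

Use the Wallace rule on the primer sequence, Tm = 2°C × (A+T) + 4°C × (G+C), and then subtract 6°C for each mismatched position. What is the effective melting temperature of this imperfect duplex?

Primer base counts: A=3, T=8, G=7, C=3 → A+T=11, G+C=10
Perfect-match Tm = 2(11) + 4(10) = 22 + 40 = 62°C
Mismatches (positions where the bases are not complementary): 2 (at positions 1, 20)
Effective Tm = 62 − 2×6 = 62 − 12 = 50°C

50°C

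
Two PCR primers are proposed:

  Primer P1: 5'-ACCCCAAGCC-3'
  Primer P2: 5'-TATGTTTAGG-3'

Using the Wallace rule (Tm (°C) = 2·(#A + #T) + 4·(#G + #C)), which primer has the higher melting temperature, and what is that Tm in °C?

Primer P1: A+T=3, G+C=7 → Tm = 2(3)+4(7) = 34°C
Primer P2: A+T=7, G+C=3 → Tm = 2(7)+4(3) = 26°C
34°C vs 26°C → primer P1 is higher.

Primer P1, 34°C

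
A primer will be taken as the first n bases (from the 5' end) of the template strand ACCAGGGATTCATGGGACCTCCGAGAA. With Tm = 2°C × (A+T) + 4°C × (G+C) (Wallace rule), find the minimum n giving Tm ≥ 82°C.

n = 26

First 25 bases: ACCAGGGATTCATGGGACCTCCGAG → Tm = 80°C (< 82°C)
First 26 bases: ACCAGGGATTCATGGGACCTCCGAGA → Tm = 82°C (≥ 82°C)
Since every base adds ≥2°C, Tm only increases with n, so the threshold is first crossed at n = 26.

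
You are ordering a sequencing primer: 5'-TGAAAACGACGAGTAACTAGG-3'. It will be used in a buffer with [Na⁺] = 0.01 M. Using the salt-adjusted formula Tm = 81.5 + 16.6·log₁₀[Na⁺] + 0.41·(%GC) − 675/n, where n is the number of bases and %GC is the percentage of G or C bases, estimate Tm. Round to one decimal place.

Length n = 21. T=3, C=3, A=9, G=6
G+C = 9, so %GC = 9/21 × 100 = 42.857%
Salt term: 16.6 × (-2) = -33.2
GC term: 0.41 × 42.857 = 17.571; length term: −675/21 = −32.143
Tm = 81.5 + (-33.2) + 17.571 − 32.143 = 33.728 → 33.7°C

33.7°C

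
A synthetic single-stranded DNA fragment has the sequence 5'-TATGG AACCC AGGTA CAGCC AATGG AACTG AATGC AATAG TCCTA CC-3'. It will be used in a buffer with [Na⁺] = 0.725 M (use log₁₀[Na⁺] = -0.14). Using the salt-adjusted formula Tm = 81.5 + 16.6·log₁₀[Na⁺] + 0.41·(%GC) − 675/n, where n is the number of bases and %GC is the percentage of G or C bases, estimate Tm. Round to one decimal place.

84.0°C

Length n = 47. Base counts: G=10, A=16, T=9, C=12
G+C = 22, so %GC = 22/47 × 100 = 46.809%
Salt term: 16.6 × (-0.14) = -2.324
GC term: 0.41 × 46.809 = 19.192; length term: −675/47 = −14.362
Tm = 81.5 + (-2.324) + 19.192 − 14.362 = 84.006 → 84.0°C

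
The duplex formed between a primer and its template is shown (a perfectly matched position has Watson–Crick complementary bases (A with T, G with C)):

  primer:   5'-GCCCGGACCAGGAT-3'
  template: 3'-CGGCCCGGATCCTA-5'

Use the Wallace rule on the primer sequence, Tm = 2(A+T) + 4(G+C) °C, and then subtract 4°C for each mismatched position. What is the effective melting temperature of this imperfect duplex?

36°C

Primer base counts: A=3, T=1, G=5, C=5 → A+T=4, G+C=10
Perfect-match Tm = 2(4) + 4(10) = 8 + 40 = 48°C
Mismatches (positions where the bases are not complementary): 3 (at positions 4, 7, 9)
Effective Tm = 48 − 3×4 = 48 − 12 = 36°C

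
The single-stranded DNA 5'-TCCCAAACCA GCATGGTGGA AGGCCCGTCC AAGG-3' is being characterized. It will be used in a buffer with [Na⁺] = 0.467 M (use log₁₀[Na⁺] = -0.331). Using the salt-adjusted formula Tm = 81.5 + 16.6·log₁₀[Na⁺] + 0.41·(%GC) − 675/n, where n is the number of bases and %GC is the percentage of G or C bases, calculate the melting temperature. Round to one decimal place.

Length n = 34. Base counts: A=9, C=11, G=10, T=4
G+C = 21, so %GC = 21/34 × 100 = 61.765%
Salt term: 16.6 × (-0.331) = -5.495
GC term: 0.41 × 61.765 = 25.324; length term: −675/34 = −19.853
Tm = 81.5 + (-5.495) + 25.324 − 19.853 = 81.476 → 81.5°C

81.5°C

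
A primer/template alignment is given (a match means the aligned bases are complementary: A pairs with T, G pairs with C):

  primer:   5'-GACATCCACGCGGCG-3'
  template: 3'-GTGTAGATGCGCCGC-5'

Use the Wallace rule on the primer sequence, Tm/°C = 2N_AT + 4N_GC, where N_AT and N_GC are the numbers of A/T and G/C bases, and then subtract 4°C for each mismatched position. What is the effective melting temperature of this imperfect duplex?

Primer base counts: A=3, T=1, G=5, C=6 → A+T=4, G+C=11
Perfect-match Tm = 2(4) + 4(11) = 8 + 44 = 52°C
Mismatches (positions where the bases are not complementary): 2 (at positions 1, 7)
Effective Tm = 52 − 2×4 = 52 − 8 = 44°C

44°C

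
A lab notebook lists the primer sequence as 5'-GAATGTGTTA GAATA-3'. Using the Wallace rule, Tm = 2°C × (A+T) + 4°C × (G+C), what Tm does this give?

38°C

T=5, A=6, G=4, C=0
AT pairs contribute 11, GC pairs contribute 4.
Tm = 2×11 + 4×4 = 38°C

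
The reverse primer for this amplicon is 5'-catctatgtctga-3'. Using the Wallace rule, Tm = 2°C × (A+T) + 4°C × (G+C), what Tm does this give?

36°C

Scanning the sequence gives T=5, C=3, G=2, A=3.
So N_AT = 8 and N_GC = 5.
Tm = 2×8 + 4×5 = 36°C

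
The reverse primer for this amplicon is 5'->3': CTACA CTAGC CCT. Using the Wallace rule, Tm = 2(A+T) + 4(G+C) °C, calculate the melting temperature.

40°C

Scanning the sequence gives T=3, C=6, G=1, A=3.
AT pairs contribute 6, GC pairs contribute 7.
Tm = 2(6) + 4(7) = 12 + 28 = 40°C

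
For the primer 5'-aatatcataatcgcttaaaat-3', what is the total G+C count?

Counting bases: G=1, C=3, T=7, A=10
Total G or C: 1 + 3 = 4

4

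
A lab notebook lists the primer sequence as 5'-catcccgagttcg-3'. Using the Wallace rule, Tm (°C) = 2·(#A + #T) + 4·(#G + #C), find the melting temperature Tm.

42°C

Scanning the sequence gives C=5, G=3, T=3, A=2.
AT pairs contribute 5, GC pairs contribute 8.
Tm = 4·8 + 2·5 = 32 + 10 = 42°C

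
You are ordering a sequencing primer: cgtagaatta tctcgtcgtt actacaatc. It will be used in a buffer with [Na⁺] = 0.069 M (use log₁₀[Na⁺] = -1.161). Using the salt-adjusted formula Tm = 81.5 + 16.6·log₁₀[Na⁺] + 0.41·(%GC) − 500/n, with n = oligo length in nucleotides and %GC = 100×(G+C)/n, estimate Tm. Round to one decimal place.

60.5°C

Length n = 29. Base counts: G=4, A=8, C=7, T=10
G+C = 11, so %GC = 11/29 × 100 = 37.931%
Salt term: 16.6 × (-1.161) = -19.273
GC term: 0.41 × 37.931 = 15.552; length term: −500/29 = −17.241
Tm = 81.5 + (-19.273) + 15.552 − 17.241 = 60.538 → 60.5°C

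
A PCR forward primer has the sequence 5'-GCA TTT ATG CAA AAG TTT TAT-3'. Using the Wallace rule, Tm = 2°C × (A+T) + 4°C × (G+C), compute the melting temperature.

52°C

Scanning the sequence gives C=2, T=9, G=3, A=7.
So N_AT = 16 and N_GC = 5.
Tm = 2×16 + 4×5 = 52°C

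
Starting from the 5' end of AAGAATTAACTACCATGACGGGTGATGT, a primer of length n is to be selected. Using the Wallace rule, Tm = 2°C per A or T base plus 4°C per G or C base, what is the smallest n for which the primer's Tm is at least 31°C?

First 12 bases: AAGAATTAACTA → Tm = 28°C (< 31°C)
First 13 bases: AAGAATTAACTAC → Tm = 32°C (≥ 31°C)
Since every base adds ≥2°C, Tm only increases with n, so the threshold is first crossed at n = 13.

n = 13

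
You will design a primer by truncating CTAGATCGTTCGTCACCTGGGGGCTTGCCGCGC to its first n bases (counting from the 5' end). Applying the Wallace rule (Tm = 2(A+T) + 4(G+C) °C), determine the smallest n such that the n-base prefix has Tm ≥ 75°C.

First 23 bases: CTAGATCGTTCGTCACCTGGGGG → Tm = 74°C (< 75°C)
First 24 bases: CTAGATCGTTCGTCACCTGGGGGC → Tm = 78°C (≥ 75°C)
Since every base adds ≥2°C, Tm only increases with n, so the threshold is first crossed at n = 24.

n = 24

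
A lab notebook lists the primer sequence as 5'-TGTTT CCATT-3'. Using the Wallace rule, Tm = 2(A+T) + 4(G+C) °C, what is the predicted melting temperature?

A=1, T=6, G=1, C=2
So N_AT = 7 and N_GC = 3.
Tm = 2(7) + 4(3) = 14 + 12 = 26°C

26°C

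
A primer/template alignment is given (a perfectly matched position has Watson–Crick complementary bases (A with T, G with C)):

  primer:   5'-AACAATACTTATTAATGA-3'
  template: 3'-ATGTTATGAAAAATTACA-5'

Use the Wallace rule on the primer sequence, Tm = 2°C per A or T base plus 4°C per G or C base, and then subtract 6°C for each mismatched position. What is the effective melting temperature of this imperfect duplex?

24°C

Primer base counts: A=9, T=6, G=1, C=2 → A+T=15, G+C=3
Perfect-match Tm = 2(15) + 4(3) = 30 + 12 = 42°C
Mismatches (positions where the bases are not complementary): 3 (at positions 1, 11, 18)
Effective Tm = 42 − 3×6 = 42 − 18 = 24°C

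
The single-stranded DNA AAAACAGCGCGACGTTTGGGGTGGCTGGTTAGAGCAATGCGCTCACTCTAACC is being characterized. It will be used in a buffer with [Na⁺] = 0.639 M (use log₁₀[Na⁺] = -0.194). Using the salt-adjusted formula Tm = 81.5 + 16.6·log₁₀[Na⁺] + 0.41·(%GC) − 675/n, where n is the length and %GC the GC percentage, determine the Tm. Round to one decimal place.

Length n = 53. A=13, C=13, G=16, T=11
G+C = 29, so %GC = 29/53 × 100 = 54.717%
Salt term: 16.6 × (-0.194) = -3.22
GC term: 0.41 × 54.717 = 22.434; length term: −675/53 = −12.736
Tm = 81.5 + (-3.22) + 22.434 − 12.736 = 87.978 → 88.0°C

88.0°C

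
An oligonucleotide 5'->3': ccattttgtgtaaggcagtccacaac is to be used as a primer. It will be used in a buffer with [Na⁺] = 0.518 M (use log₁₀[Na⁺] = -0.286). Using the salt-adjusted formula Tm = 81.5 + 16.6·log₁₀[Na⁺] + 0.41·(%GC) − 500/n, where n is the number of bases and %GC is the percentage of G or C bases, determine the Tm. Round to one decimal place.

76.4°C

Length n = 26. Counting bases: G=5, C=7, T=7, A=7
G+C = 12, so %GC = 12/26 × 100 = 46.154%
Salt term: 16.6 × (-0.286) = -4.748
GC term: 0.41 × 46.154 = 18.923; length term: −500/26 = −19.231
Tm = 81.5 + (-4.748) + 18.923 − 19.231 = 76.444 → 76.4°C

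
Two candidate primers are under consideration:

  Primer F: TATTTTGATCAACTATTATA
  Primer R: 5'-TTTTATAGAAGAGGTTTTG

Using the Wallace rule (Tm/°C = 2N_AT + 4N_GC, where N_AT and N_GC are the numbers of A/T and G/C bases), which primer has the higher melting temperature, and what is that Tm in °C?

Primer R, 48°C

Primer F: A+T=17, G+C=3 → Tm = 2(17)+4(3) = 46°C
Primer R: A+T=14, G+C=5 → Tm = 2(14)+4(5) = 48°C
46°C vs 48°C → primer R is higher.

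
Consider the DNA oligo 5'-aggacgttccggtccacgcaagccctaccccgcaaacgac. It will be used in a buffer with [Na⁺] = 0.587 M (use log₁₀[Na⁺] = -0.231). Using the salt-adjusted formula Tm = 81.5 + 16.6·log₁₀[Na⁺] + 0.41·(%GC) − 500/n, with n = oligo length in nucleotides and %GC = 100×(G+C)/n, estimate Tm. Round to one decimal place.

Length n = 40. C=17, T=4, A=10, G=9
G+C = 26, so %GC = 26/40 × 100 = 65%
Salt term: 16.6 × (-0.231) = -3.835
GC term: 0.41 × 65 = 26.65; length term: −500/40 = −12.5
Tm = 81.5 + (-3.835) + 26.65 − 12.5 = 91.815 → 91.8°C

91.8°C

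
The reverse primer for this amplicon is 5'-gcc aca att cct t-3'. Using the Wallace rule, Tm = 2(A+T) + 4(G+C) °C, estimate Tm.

38°C

A=3, T=4, C=5, G=1
So N_AT = 7 and N_GC = 6.
Tm = 4·6 + 2·7 = 24 + 14 = 38°C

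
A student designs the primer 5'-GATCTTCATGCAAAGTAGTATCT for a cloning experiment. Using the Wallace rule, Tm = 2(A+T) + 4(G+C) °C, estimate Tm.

G=4, T=8, C=4, A=7
AT pairs contribute 15, GC pairs contribute 8.
Tm = 2(15) + 4(8) = 30 + 32 = 62°C

62°C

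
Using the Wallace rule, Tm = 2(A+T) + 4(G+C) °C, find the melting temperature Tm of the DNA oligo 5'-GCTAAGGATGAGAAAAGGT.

Base counts: C=1, G=7, T=3, A=8
So N_AT = 11 and N_GC = 8.
Tm = 2(11) + 4(8) = 22 + 32 = 54°C

54°C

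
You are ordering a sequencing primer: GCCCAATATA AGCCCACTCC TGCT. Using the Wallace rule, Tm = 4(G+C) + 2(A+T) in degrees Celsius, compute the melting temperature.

74°C

Base counts: T=5, G=3, A=6, C=10
So N_AT = 11 and N_GC = 13.
Tm = 2(11) + 4(13) = 22 + 52 = 74°C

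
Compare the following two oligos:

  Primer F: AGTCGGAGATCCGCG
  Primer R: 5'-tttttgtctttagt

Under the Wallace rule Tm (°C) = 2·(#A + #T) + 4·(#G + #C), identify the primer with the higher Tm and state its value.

Primer F: A+T=5, G+C=10 → Tm = 2(5)+4(10) = 50°C
Primer R: A+T=11, G+C=3 → Tm = 2(11)+4(3) = 34°C
50°C vs 34°C → primer F is higher.

Primer F, 50°C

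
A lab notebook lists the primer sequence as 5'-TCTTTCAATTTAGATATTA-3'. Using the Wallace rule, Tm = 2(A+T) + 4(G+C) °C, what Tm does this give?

44°C

Counting bases: C=2, G=1, T=10, A=6
AT pairs contribute 16, GC pairs contribute 3.
Tm = 2(16) + 4(3) = 32 + 12 = 44°C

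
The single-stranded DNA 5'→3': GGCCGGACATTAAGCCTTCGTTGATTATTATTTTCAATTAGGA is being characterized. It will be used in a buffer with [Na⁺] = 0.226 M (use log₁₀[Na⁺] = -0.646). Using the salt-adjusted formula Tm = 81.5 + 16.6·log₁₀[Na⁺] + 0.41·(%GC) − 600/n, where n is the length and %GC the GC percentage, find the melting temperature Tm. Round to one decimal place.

Length n = 43. A=11, C=7, G=9, T=16
G+C = 16, so %GC = 16/43 × 100 = 37.209%
Salt term: 16.6 × (-0.646) = -10.724
GC term: 0.41 × 37.209 = 15.256; length term: −600/43 = −13.953
Tm = 81.5 + (-10.724) + 15.256 − 13.953 = 72.079 → 72.1°C

72.1°C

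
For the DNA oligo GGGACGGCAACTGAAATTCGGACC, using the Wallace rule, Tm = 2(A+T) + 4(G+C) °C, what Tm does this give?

Scanning the sequence gives G=8, T=3, C=6, A=7.
So N_AT = 10 and N_GC = 14.
Tm = 2×10 + 4×14 = 76°C

76°C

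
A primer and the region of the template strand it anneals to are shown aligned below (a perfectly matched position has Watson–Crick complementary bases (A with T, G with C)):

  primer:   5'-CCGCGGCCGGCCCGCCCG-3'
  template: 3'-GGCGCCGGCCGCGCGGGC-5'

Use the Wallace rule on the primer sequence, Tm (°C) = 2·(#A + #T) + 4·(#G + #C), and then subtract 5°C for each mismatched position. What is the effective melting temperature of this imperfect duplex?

67°C

Primer base counts: A=0, T=0, G=7, C=11 → A+T=0, G+C=18
Perfect-match Tm = 2(0) + 4(18) = 0 + 72 = 72°C
Mismatches (positions where the bases are not complementary): 1 (at position 12)
Effective Tm = 72 − 1×5 = 72 − 5 = 67°C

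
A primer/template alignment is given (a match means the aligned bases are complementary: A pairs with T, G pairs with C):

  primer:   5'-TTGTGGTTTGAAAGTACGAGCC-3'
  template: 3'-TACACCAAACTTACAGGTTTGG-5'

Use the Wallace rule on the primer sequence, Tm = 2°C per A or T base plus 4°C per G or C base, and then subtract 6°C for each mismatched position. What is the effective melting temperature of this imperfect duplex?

Primer base counts: A=5, T=7, G=7, C=3 → A+T=12, G+C=10
Perfect-match Tm = 2(12) + 4(10) = 24 + 40 = 64°C
Mismatches (positions where the bases are not complementary): 5 (at positions 1, 13, 16, 18, 20)
Effective Tm = 64 − 5×6 = 64 − 30 = 34°C

34°C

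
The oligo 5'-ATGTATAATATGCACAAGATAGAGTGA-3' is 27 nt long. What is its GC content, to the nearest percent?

30%

Base counts: T=7, C=2, A=12, G=6
G+C = 6 + 2 = 8 out of 27 bases
%GC = 8/27 × 100 = 29.63% ≈ 30%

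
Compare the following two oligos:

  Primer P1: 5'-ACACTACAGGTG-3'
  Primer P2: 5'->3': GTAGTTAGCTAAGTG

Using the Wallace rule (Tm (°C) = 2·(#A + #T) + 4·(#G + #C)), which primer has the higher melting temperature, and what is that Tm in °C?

Primer P2, 42°C

Primer P1: A+T=6, G+C=6 → Tm = 2(6)+4(6) = 36°C
Primer P2: A+T=9, G+C=6 → Tm = 2(9)+4(6) = 42°C
36°C vs 42°C → primer P2 is higher.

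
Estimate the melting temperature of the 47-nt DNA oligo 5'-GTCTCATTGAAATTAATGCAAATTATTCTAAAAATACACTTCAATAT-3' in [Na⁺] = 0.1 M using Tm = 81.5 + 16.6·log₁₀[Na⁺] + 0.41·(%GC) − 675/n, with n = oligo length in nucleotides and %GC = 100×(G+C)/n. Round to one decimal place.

Length n = 47. C=7, A=20, G=3, T=17
G+C = 10, so %GC = 10/47 × 100 = 21.277%
Salt term: 16.6 × (-1) = -16.6
GC term: 0.41 × 21.277 = 8.724; length term: −675/47 = −14.362
Tm = 81.5 + (-16.6) + 8.724 − 14.362 = 59.262 → 59.3°C

59.3°C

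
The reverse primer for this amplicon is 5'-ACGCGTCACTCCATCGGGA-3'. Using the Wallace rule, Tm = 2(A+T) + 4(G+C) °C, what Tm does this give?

G=5, C=7, T=3, A=4
So N_AT = 7 and N_GC = 12.
Tm = 2×7 + 4×12 = 62°C

62°C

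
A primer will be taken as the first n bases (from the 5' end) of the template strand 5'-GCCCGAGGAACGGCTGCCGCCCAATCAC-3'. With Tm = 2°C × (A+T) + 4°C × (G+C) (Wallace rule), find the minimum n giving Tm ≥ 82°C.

n = 23

First 22 bases: GCCCGAGGAACGGCTGCCGCCC → Tm = 80°C (< 82°C)
First 23 bases: GCCCGAGGAACGGCTGCCGCCCA → Tm = 82°C (≥ 82°C)
Each additional base adds 2°C (A/T) or 4°C (G/C), so Tm is non-decreasing in n; n = 23 is the first length to reach 82°C.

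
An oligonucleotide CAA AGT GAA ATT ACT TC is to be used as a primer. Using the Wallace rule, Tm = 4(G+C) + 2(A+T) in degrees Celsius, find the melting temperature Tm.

44°C

Counting bases: G=2, A=7, T=5, C=3
A+T = 12, G+C = 5
Tm = 4·5 + 2·12 = 20 + 24 = 44°C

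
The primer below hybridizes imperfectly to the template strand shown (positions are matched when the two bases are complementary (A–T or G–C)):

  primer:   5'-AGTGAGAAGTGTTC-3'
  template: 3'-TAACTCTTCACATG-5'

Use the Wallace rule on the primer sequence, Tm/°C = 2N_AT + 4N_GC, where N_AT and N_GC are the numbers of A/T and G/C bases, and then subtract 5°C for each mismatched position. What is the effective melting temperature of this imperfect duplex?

Primer base counts: A=4, T=4, G=5, C=1 → A+T=8, G+C=6
Perfect-match Tm = 2(8) + 4(6) = 16 + 24 = 40°C
Mismatches (positions where the bases are not complementary): 2 (at positions 2, 13)
Effective Tm = 40 − 2×5 = 40 − 10 = 30°C

30°C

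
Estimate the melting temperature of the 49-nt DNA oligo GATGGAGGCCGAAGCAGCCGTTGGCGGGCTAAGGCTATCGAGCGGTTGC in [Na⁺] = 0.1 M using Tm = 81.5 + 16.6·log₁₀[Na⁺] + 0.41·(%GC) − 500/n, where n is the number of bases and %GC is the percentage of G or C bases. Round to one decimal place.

81.5°C

Length n = 49. Scanning the sequence gives G=21, A=9, T=8, C=11.
G+C = 32, so %GC = 32/49 × 100 = 65.306%
Salt term: 16.6 × (-1) = -16.6
GC term: 0.41 × 65.306 = 26.775; length term: −500/49 = −10.204
Tm = 81.5 + (-16.6) + 26.775 − 10.204 = 81.471 → 81.5°C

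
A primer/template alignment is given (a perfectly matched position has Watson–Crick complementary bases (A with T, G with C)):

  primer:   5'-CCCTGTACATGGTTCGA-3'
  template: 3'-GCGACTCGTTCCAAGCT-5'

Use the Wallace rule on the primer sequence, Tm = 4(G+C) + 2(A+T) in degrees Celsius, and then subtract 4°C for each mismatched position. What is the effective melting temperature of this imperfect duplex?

36°C

Primer base counts: A=3, T=5, G=4, C=5 → A+T=8, G+C=9
Perfect-match Tm = 2(8) + 4(9) = 16 + 36 = 52°C
Mismatches (positions where the bases are not complementary): 4 (at positions 2, 6, 7, 10)
Effective Tm = 52 − 4×4 = 52 − 16 = 36°C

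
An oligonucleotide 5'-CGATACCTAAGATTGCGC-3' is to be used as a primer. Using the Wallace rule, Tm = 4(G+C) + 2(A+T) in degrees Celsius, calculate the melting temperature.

54°C

Counting bases: A=5, T=4, C=5, G=4
So N_AT = 9 and N_GC = 9.
Tm = 2(9) + 4(9) = 18 + 36 = 54°C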